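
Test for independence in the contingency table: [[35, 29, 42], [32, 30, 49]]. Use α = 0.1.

χ² = 0.575. df = 2, critical = 4.605. Fail to reject H₀. No evidence of dependence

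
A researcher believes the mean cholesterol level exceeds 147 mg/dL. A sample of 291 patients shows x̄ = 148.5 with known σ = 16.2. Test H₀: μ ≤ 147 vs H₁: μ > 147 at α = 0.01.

z = 1.58. Critical value: 2.33. Fail to reject H₀.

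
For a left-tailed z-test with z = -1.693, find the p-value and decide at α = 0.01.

p = P(Z < -1.693) = Φ(-1.693) ≈ 0.0452. Since p ≥ 0.01, fail to reject H₀ (not significant) at α = 0.01.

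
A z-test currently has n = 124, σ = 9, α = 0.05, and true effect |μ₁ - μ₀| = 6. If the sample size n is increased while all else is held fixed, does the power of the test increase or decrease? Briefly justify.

Power increases: a larger n shrinks the standard error σ/√n, moving the sampling distribution under H₁ further from the critical value.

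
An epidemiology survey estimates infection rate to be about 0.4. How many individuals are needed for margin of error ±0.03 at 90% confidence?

n = z²p(1-p)/E² = 1.645²×0.4×0.6/0.03² = 721.6 → n = 722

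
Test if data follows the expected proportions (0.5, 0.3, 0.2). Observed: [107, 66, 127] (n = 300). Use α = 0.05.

Expected: [150.0, 90.0, 60.0]. χ² = 93.543. df = 2, critical = 5.991. Reject H₀.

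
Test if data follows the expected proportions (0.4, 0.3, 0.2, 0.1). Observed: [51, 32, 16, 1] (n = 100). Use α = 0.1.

Expected: [40.0, 30.0, 20.0, 10.0]. χ² = 12.058. df = 3, critical = 6.251. Reject H₀.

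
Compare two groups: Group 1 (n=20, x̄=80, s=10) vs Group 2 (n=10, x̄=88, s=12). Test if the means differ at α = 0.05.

Pooled sp = 10.68. t = -1.933, df = 28. Critical t = ±2.048. Fail to reject H₀.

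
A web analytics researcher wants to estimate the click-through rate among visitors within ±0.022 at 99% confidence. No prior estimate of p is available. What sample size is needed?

Conservative approach: use p = 0.5 (maximizes p(1-p) = 0.25). n = z²(0.25)/E² = 2.576²×0.25/0.022² = 3427.6 → n = 3428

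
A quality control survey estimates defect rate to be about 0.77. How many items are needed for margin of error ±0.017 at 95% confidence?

n = z²p(1-p)/E² = 1.96²×0.77×0.23/0.017² = 2354.1 → n = 2355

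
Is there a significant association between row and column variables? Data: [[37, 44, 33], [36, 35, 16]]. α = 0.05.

χ² = 3.371. df = 2, critical = 5.991. Fail to reject H₀. No evidence of dependence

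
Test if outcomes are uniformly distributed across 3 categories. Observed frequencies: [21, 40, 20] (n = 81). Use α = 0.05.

Expected = 27 each. χ² = Σ(O-E)²/E = 9.407. df = 2, critical value = 5.991. Reject H₀.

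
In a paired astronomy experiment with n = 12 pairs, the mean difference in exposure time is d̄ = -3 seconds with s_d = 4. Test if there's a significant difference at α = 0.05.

t = d̄/(s_d/√n) = -3/(4/√12) = -2.598. df = 11, critical t = ±2.201. Reject H₀.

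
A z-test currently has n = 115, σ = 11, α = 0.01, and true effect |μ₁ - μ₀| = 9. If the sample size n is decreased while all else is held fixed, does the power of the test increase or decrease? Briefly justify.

Power decreases: a smaller n inflates the standard error σ/√n, pulling the sampling distribution under H₁ back toward the critical value.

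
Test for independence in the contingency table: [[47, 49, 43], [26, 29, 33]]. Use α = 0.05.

χ² = 1.082. df = 2, critical = 5.991. Fail to reject H₀. No evidence of dependence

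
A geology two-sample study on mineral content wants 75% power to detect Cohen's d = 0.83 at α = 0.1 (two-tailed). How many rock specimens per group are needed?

z_{α/2} = 1.645, z_β = Φ⁻¹(0.75) = 0.674. For large effect (d = 0.83): n per group = 2(z_{α/2} + z_β)²/d² = 2(1.645 + 0.674)²/0.83² = 15.6 → 16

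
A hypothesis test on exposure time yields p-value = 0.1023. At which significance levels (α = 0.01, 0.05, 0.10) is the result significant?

p = 0.1023. Not significant at any of the given levels.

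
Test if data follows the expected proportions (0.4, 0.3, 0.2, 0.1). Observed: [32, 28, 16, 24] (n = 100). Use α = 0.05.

Expected: [40.0, 30.0, 20.0, 10.0]. χ² = 22.133. df = 3, critical = 7.815. Reject H₀.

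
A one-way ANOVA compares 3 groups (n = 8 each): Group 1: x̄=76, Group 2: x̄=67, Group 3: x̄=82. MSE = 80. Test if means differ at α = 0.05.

Grand mean = 75.0. SS_between = 912.0, MS_between = 456.0. F = 5.7, F_crit ≈ 3.467. Reject H₀.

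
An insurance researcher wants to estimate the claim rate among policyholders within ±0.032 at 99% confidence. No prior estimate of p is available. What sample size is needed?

Conservative approach: use p = 0.5 (maximizes p(1-p) = 0.25). n = z²(0.25)/E² = 2.576²×0.25/0.032² = 1620.1 → n = 1621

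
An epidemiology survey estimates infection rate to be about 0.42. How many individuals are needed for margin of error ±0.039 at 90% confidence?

n = z²p(1-p)/E² = 1.645²×0.42×0.58/0.039² = 433.4 → n = 434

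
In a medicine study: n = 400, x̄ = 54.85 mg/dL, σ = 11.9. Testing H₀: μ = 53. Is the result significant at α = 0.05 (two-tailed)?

z = (54.85 - 53)/(11.9/√400) = 3.109. Since |z| > 1.96, significant at α = 0.05.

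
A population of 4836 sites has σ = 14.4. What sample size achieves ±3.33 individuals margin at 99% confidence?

Without FPC: n₀ = (2.576×14.4/3.33)² = 124.088. With FPC: n = n₀N/(n₀+N-1) = 121.01 → n = 122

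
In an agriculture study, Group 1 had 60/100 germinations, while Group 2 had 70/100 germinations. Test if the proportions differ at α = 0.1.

p̂₁ = 0.6, p̂₂ = 0.7, pooled p̂ = 0.65. z = -1.482. Critical: ±1.645. Fail to reject H₀.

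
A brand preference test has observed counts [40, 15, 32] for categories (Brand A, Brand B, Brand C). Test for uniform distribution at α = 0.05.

Expected = 29 each. χ² = Σ(O-E)²/E = 11.241. df = 2, critical value = 5.991. Reject H₀.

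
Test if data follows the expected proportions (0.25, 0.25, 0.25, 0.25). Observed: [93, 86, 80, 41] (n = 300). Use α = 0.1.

Expected: [75.0, 75.0, 75.0, 75.0]. χ² = 21.68. df = 3, critical = 6.251. Reject H₀.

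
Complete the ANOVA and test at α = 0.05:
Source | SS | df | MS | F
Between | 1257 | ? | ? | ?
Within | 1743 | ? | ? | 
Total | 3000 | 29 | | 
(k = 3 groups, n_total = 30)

df_between = 2, df_within = 27. MS_between = 628.5, MS_within = 64.56. F = 9.736, F_crit ≈ 3.354. Reject H₀.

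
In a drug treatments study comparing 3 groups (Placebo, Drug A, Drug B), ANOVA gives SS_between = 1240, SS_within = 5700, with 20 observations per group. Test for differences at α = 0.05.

df_between = 2, df_within = 57. F = MS_between/MS_within = 620.0/100.0 = 6.2. F_crit ≈ 3.159. Reject H₀. At least one mean differs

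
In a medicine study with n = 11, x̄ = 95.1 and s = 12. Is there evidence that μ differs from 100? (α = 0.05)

t = (x̄ - μ₀)/(s/√n) = (95.1 - 100)/(12/√11) = -1.354. df = 10, critical t = ±2.228. Fail to reject H₀.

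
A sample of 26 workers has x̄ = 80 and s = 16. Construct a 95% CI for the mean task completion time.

CI = x̄ ± t*(s/√n) = 80 ± 2.06(16/√26) = (73.54, 86.46)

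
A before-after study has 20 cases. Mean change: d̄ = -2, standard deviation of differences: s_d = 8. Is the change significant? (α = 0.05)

t = d̄/(s_d/√n) = -2/(8/√20) = -1.118. df = 19, critical t = ±2.093. Fail to reject H₀.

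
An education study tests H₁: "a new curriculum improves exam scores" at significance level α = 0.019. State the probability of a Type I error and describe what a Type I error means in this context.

P(Type I error) = α = 0.019. A Type I error is rejecting H₀ when H₀ is actually true (false positive) — here, concluding that a new curriculum improves exam scores when in fact this is not the case. Consequence: adopting a curriculum that gives no real benefit — disruption for nothing.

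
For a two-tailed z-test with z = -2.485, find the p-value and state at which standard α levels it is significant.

p = 2·P(Z > |-2.485|) = 2·(1 - Φ(2.485)) ≈ 0.013. Significant at α = 0.1; Significant at α = 0.05.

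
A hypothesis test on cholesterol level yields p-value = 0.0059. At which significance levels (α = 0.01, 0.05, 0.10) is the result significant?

p = 0.0059. Significant at: α = 0.01, 0.05, 0.1.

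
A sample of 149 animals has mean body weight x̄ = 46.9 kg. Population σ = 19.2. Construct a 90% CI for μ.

CI = x̄ ± z*(σ/√n) = 46.9 ± 1.645(19.2/√149) = 46.9 ± 2.59 = (44.31, 49.49)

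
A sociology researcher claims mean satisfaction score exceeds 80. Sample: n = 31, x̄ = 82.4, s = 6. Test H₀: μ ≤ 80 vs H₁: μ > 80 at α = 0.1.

t = (82.4 - 80)/(6/√31) = 2.227, df = 30. Critical t = 1.31. Reject H₀.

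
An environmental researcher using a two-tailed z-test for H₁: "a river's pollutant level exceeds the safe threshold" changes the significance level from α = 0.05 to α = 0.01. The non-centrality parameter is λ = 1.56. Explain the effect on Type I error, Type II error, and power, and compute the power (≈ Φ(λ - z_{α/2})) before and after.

Decreasing α from 0.05 to 0.01:
• Type I error rate decreases (α is the Type I rate by definition).
• Critical value moves from z_{α/2} = 1.96 to 2.576, so power = Φ(λ - z_{α/2}) goes from Φ(1.56 - 1.96) = 0.345 to Φ(1.56 - 2.576) = 0.155.
• Type II error rate β = 1 - power therefore increases (0.655 → 0.845).
Appropriate when false positives are costly — here, shutting down a compliant factory unnecessarily.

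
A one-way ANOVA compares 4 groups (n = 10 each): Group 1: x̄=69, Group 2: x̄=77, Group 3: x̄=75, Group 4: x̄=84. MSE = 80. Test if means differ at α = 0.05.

Grand mean = 76.25. SS_between = 1147.5, MS_between = 382.5. F = 4.781, F_crit ≈ 2.866. Reject H₀.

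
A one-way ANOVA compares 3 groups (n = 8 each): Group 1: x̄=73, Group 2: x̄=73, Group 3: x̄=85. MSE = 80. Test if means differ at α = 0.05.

Grand mean = 77.0. SS_between = 768.0, MS_between = 384.0. F = 4.8, F_crit ≈ 3.467. Reject H₀.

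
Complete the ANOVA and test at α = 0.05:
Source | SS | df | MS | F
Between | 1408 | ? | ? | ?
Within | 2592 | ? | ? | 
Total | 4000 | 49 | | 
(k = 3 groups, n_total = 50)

df_between = 2, df_within = 47. MS_between = 704.0, MS_within = 55.15. F = 12.765, F_crit ≈ 3.195. Reject H₀.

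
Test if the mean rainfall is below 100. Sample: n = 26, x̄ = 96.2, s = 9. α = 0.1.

t = (96.2 - 100)/(9/√26) = -2.153, df = 25. Critical t = -1.316. Reject H₀.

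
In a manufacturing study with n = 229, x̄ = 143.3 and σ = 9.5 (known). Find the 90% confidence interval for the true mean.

CI = x̄ ± z*(σ/√n) = 143.3 ± 1.645(9.5/√229) = 143.3 ± 1.03 = (142.27, 144.33)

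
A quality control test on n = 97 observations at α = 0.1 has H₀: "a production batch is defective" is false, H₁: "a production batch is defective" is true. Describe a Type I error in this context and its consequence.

Type I error: rejecting H₀ when it is true — concluding that a production batch is defective when in fact it is not. Consequence: scrapping a good batch — wasted material and cost for no reason.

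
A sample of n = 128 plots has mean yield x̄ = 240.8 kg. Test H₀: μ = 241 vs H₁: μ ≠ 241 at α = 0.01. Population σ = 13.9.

z = (x̄ - μ₀)/(σ/√n) = (240.8 - 241)/(13.9/√128) = -0.163. Critical value: ±2.576. Since |-0.163| ≤ 2.576, Fail to reject H₀.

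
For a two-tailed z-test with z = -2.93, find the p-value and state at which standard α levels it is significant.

p = 2·P(Z > |-2.93|) = 2·(1 - Φ(2.93)) ≈ 0.0034. Significant at α = 0.1; Significant at α = 0.05; Significant at α = 0.01.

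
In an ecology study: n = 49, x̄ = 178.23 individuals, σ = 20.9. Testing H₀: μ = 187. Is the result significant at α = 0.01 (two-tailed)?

z = (178.23 - 187)/(20.9/√49) = -2.937. Since |z| > 2.576, significant at α = 0.01.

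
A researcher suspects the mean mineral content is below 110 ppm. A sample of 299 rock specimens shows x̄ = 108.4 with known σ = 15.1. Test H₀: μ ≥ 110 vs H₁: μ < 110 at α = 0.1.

z = -1.832. Critical value: -1.28. Reject H₀.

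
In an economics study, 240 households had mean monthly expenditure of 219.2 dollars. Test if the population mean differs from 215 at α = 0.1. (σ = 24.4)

z = (x̄ - μ₀)/(σ/√n) = (219.2 - 215)/(24.4/√240) = 2.667. Critical value: ±1.645. Since |2.667| > 1.645, Reject H₀.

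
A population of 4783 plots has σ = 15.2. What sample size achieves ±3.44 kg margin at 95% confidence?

Without FPC: n₀ = (1.96×15.2/3.44)² = 75.004. With FPC: n = n₀N/(n₀+N-1) = 73.9 → n = 74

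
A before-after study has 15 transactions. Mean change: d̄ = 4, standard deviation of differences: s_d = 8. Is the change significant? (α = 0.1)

t = d̄/(s_d/√n) = 4/(8/√15) = 1.936. df = 14, critical t = ±1.761. Reject H₀.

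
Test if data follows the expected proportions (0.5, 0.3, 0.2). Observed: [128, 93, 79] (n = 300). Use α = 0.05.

Expected: [150.0, 90.0, 60.0]. χ² = 9.343. df = 2, critical = 5.991. Reject H₀.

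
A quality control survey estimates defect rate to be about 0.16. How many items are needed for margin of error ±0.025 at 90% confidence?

n = z²p(1-p)/E² = 1.645²×0.16×0.84/0.025² = 581.9 → n = 582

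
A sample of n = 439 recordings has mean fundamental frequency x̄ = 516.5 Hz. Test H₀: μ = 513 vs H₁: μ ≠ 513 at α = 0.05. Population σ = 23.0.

z = (x̄ - μ₀)/(σ/√n) = (516.5 - 513)/(23.0/√439) = 3.188. Critical value: ±1.96. Since |3.188| > 1.96, Reject H₀.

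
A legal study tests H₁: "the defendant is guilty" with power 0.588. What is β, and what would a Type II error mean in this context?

β = 1 - power = 1 - 0.588 = 0.412. A Type II error is failing to reject H₀ when H₀ is false (false negative) — here, failing to conclude that the defendant is guilty when in fact it is true. Consequence: acquitting a guilty person.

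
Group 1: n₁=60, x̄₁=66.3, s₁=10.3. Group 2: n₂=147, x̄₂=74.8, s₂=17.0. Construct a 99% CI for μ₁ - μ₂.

Difference = -8.5. SE = √(10.3²/60 + 17.0²/147) = 1.932. CI = (-13.48, -3.52)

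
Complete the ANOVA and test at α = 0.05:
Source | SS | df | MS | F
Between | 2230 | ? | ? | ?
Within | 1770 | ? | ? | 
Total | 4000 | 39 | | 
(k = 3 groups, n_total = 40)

df_between = 2, df_within = 37. MS_between = 1115.0, MS_within = 47.84. F = 23.308, F_crit ≈ 3.252. Reject H₀.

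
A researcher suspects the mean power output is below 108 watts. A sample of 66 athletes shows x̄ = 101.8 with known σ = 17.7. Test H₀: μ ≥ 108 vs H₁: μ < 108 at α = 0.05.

z = -2.846. Critical value: -1.645. Reject H₀.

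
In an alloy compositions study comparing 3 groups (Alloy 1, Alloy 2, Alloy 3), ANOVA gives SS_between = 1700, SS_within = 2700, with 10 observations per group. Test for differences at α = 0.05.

df_between = 2, df_within = 27. F = MS_between/MS_within = 850.0/100.0 = 8.5. F_crit ≈ 3.354. Reject H₀. At least one mean differs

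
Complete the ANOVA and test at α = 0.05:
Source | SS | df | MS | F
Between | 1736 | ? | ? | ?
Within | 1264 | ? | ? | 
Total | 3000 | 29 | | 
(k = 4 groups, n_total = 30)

df_between = 3, df_within = 26. MS_between = 578.67, MS_within = 48.62. F = 11.903, F_crit ≈ 2.975. Reject H₀.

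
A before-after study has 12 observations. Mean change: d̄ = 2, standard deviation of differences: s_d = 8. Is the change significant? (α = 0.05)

t = d̄/(s_d/√n) = 2/(8/√12) = 0.866. df = 11, critical t = ±2.201. Fail to reject H₀.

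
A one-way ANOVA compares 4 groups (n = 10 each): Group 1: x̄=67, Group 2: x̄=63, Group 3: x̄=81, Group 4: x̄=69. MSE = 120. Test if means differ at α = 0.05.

Grand mean = 70.0. SS_between = 1800.0, MS_between = 600.0. F = 5.0, F_crit ≈ 2.866. Reject H₀.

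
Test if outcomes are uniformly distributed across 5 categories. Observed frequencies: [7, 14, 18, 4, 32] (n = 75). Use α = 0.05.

Expected = 15 each. χ² = Σ(O-E)²/E = 32.267. df = 4, critical value = 9.488. Reject H₀.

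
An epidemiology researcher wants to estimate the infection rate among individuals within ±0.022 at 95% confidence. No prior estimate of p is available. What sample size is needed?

Conservative approach: use p = 0.5 (maximizes p(1-p) = 0.25). n = z²(0.25)/E² = 1.96²×0.25/0.022² = 1984.3 → n = 1985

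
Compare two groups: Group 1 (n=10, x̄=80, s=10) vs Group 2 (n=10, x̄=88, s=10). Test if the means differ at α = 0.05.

Pooled sp = 10.0. t = -1.789, df = 18. Critical t = ±2.101. Fail to reject H₀.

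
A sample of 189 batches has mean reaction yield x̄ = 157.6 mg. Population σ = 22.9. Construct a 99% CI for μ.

CI = x̄ ± z*(σ/√n) = 157.6 ± 2.576(22.9/√189) = 157.6 ± 4.29 = (153.31, 161.89)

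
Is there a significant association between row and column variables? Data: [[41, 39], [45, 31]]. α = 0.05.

χ² = 0.998. df = 1, critical = 3.841. Fail to reject H₀. No evidence of dependence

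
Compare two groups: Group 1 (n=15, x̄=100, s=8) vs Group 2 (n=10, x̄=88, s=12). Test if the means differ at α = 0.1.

Pooled sp = 9.76. t = 3.011, df = 23. Critical t = ±1.714. Reject H₀.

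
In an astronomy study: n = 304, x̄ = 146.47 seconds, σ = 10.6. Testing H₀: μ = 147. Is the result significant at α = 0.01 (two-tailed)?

z = (146.47 - 147)/(10.6/√304) = -0.872. Since |z| ≤ 2.576, not significant at α = 0.01.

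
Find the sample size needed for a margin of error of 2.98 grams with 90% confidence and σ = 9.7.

n = (z*σ/E)² = (1.645×9.7/2.98)² = 28.7 → n = 29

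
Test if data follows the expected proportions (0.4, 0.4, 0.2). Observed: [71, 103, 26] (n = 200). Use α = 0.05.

Expected: [80.0, 80.0, 40.0]. χ² = 12.525. df = 2, critical = 5.991. Reject H₀.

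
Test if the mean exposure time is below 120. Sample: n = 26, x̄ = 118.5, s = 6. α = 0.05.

t = (118.5 - 120)/(6/√26) = -1.275, df = 25. Critical t = -1.708. Fail to reject H₀.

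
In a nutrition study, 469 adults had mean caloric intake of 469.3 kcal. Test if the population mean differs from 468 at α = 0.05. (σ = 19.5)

z = (x̄ - μ₀)/(σ/√n) = (469.3 - 468)/(19.5/√469) = 1.444. Critical value: ±1.96. Since |1.444| ≤ 1.96, Fail to reject H₀.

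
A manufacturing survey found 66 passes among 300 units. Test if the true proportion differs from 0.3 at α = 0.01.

p̂ = 0.22, p₀ = 0.3. z = (p̂ - p₀)/√(p₀(1-p₀)/n) = -3.024. Critical: ±2.576. Reject H₀.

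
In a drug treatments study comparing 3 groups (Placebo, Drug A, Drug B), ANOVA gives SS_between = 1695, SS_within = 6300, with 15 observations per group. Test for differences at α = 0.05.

df_between = 2, df_within = 42. F = MS_between/MS_within = 847.5/150.0 = 5.65. F_crit ≈ 3.22. Reject H₀. At least one mean differs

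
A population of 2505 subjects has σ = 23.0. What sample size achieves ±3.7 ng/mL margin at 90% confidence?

Without FPC: n₀ = (1.645×23.0/3.7)² = 104.564. With FPC: n = n₀N/(n₀+N-1) = 100.4 → n = 101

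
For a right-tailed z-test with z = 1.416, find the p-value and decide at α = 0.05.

p = P(Z > 1.416) = 1 - Φ(1.416) ≈ 0.0784. Since p ≥ 0.05, fail to reject H₀ (not significant) at α = 0.05.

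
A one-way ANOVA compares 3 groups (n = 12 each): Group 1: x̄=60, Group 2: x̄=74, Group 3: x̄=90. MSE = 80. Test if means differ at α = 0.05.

Grand mean = 74.67. SS_between = 5408.0, MS_between = 2704.0. F = 33.8, F_crit ≈ 3.285. Reject H₀.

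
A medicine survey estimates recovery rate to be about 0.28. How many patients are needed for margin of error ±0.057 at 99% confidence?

n = z²p(1-p)/E² = 2.576²×0.28×0.72/0.057² = 411.7 → n = 412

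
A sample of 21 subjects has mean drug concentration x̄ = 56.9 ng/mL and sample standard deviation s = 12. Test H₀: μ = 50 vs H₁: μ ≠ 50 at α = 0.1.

t = (x̄ - μ₀)/(s/√n) = (56.9 - 50)/(12/√21) = 2.635. df = 20, critical t = ±1.725. Reject H₀.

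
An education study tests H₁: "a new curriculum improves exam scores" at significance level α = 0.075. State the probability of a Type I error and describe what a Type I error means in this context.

P(Type I error) = α = 0.075. A Type I error is rejecting H₀ when H₀ is actually true (false positive) — here, concluding that a new curriculum improves exam scores when in fact this is not the case. Consequence: adopting a curriculum that gives no real benefit — disruption for nothing.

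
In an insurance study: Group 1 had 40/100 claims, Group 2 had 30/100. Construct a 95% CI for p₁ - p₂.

p̂₁ = 0.4, p̂₂ = 0.3. Difference = 0.1. CI = (-0.031, 0.231)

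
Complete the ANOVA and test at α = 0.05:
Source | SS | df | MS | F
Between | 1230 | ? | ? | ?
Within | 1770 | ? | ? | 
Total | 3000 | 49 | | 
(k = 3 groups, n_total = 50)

df_between = 2, df_within = 47. MS_between = 615.0, MS_within = 37.66. F = 16.331, F_crit ≈ 3.195. Reject H₀.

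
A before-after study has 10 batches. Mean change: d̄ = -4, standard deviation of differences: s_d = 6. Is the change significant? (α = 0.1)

t = d̄/(s_d/√n) = -4/(6/√10) = -2.108. df = 9, critical t = ±1.833. Reject H₀.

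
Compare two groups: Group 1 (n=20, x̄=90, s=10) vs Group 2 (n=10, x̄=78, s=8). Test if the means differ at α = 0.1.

Pooled sp = 9.4. t = 3.295, df = 28. Critical t = ±1.701. Reject H₀.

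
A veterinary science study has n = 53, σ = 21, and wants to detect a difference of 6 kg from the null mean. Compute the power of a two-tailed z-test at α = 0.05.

SE = σ/√n = 21/√53 = 2.885. Non-centrality λ = d/SE = 6/2.885 = 2.08. Power ≈ Φ(λ - z_{α/2}) = Φ(2.08 - 1.96) = Φ(0.12) = 0.548.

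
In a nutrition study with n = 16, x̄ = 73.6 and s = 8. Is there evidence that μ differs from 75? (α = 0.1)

t = (x̄ - μ₀)/(s/√n) = (73.6 - 75)/(8/√16) = -0.7. df = 15, critical t = ±1.753. Fail to reject H₀.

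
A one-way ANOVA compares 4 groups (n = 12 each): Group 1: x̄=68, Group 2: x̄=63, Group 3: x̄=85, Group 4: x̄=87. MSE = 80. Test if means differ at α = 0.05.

Grand mean = 75.75. SS_between = 5217.0, MS_between = 1739.0. F = 21.738, F_crit ≈ 2.816. Reject H₀.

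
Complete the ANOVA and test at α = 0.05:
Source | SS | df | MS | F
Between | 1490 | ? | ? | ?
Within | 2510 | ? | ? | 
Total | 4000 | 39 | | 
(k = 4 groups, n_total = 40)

df_between = 3, df_within = 36. MS_between = 496.67, MS_within = 69.72. F = 7.124, F_crit ≈ 2.866. Reject H₀.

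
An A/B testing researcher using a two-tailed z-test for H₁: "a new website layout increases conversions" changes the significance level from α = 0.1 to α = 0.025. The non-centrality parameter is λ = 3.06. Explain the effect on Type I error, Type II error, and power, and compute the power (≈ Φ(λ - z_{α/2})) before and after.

Decreasing α from 0.1 to 0.025:
• Type I error rate decreases (α is the Type I rate by definition).
• Critical value moves from z_{α/2} = 1.645 to 2.241, so power = Φ(λ - z_{α/2}) goes from Φ(3.06 - 1.645) = 0.921 to Φ(3.06 - 2.241) = 0.794.
• Type II error rate β = 1 - power therefore increases (0.079 → 0.206).
Appropriate when false positives are costly — here, rolling out a layout that doesn't actually help — wasted engineering effort.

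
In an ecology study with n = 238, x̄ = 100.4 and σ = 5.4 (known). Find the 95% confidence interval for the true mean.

CI = x̄ ± z*(σ/√n) = 100.4 ± 1.96(5.4/√238) = 100.4 ± 0.69 = (99.71, 101.09)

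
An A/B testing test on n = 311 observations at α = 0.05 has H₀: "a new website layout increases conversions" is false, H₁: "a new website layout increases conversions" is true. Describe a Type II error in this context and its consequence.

Type II error: failing to reject H₀ when it is false — concluding that a new website layout increases conversions is not supported when in fact it is. Consequence: discarding a layout that would have improved conversions — lost revenue.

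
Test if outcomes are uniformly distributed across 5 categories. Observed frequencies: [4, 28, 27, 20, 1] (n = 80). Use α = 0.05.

Expected = 16 each. χ² = Σ(O-E)²/E = 40.625. df = 4, critical value = 9.488. Reject H₀.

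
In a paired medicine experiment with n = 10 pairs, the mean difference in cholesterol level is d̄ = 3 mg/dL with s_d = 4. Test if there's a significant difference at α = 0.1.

t = d̄/(s_d/√n) = 3/(4/√10) = 2.372. df = 9, critical t = ±1.833. Reject H₀.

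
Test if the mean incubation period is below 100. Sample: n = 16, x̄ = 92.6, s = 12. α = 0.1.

t = (92.6 - 100)/(12/√16) = -2.467, df = 15. Critical t = -1.341. Reject H₀.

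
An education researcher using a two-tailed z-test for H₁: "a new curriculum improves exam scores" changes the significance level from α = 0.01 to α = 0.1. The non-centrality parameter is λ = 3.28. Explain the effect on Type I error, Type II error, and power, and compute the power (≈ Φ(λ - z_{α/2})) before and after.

Increasing α from 0.01 to 0.1:
• Type I error rate increases (α is the Type I rate by definition).
• Critical value moves from z_{α/2} = 2.576 to 1.645, so power = Φ(λ - z_{α/2}) goes from Φ(3.28 - 2.576) = 0.759 to Φ(3.28 - 1.645) = 0.949.
• Type II error rate β = 1 - power therefore decreases (0.241 → 0.051).
Appropriate when false negatives are costly — here, keeping the old curriculum when the new one would have helped students.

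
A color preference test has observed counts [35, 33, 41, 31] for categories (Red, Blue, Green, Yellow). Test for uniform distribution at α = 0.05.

Expected = 35 each. χ² = Σ(O-E)²/E = 1.6. df = 3, critical value = 7.815. Fail to reject H₀.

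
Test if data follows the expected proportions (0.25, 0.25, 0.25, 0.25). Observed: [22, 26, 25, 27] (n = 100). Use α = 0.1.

Expected: [25.0, 25.0, 25.0, 25.0]. χ² = 0.56. df = 3, critical = 6.251. Fail to reject H₀.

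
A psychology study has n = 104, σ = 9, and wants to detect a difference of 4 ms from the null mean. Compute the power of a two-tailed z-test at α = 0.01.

SE = σ/√n = 9/√104 = 0.883. Non-centrality λ = d/SE = 4/0.883 = 4.532. Power ≈ Φ(λ - z_{α/2}) = Φ(4.532 - 2.576) = Φ(1.956) = 0.975.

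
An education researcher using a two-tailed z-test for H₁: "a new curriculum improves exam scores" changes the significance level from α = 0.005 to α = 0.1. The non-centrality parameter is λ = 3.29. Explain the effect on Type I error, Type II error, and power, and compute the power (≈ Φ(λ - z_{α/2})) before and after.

Increasing α from 0.005 to 0.1:
• Type I error rate increases (α is the Type I rate by definition).
• Critical value moves from z_{α/2} = 2.807 to 1.645, so power = Φ(λ - z_{α/2}) goes from Φ(3.29 - 2.807) = 0.685 to Φ(3.29 - 1.645) = 0.95.
• Type II error rate β = 1 - power therefore decreases (0.315 → 0.05).
Appropriate when false negatives are costly — here, keeping the old curriculum when the new one would have helped students.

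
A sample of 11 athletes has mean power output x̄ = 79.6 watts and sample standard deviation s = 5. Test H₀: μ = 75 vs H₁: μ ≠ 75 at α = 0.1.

t = (x̄ - μ₀)/(s/√n) = (79.6 - 75)/(5/√11) = 3.051. df = 10, critical t = ±1.812. Reject H₀.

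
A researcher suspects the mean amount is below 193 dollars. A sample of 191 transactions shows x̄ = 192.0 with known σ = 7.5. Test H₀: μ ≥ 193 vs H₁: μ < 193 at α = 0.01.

z = -1.843. Critical value: -2.33. Fail to reject H₀.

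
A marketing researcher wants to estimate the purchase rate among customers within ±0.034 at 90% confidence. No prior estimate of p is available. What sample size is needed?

Conservative approach: use p = 0.5 (maximizes p(1-p) = 0.25). n = z²(0.25)/E² = 1.645²×0.25/0.034² = 585.2 → n = 586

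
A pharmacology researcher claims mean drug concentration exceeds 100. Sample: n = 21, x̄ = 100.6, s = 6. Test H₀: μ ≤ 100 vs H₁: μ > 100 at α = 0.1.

t = (100.6 - 100)/(6/√21) = 0.458, df = 20. Critical t = 1.325. Fail to reject H₀.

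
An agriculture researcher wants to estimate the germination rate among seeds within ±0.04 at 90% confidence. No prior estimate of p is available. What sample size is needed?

Conservative approach: use p = 0.5 (maximizes p(1-p) = 0.25). n = z²(0.25)/E² = 1.645²×0.25/0.04² = 422.8 → n = 423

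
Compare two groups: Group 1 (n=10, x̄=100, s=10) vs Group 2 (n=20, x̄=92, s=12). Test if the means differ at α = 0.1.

Pooled sp = 11.4. t = 1.813, df = 28. Critical t = ±1.701. Reject H₀.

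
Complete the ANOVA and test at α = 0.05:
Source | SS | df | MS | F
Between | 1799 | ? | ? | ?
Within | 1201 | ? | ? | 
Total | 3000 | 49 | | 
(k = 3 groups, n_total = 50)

df_between = 2, df_within = 47. MS_between = 899.5, MS_within = 25.55. F = 35.201, F_crit ≈ 3.195. Reject H₀.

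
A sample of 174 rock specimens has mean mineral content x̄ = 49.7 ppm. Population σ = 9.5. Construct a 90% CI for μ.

CI = x̄ ± z*(σ/√n) = 49.7 ± 1.645(9.5/√174) = 49.7 ± 1.18 = (48.52, 50.88)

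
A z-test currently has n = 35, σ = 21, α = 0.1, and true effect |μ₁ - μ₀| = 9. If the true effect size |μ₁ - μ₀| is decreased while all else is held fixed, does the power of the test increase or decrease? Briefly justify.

Power decreases: a smaller true effect decreases the non-centrality λ = |μ₁ - μ₀|/(σ/√n).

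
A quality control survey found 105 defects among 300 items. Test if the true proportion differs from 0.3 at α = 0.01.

p̂ = 0.35, p₀ = 0.3. z = (p̂ - p₀)/√(p₀(1-p₀)/n) = 1.89. Critical: ±2.576. Fail to reject H₀.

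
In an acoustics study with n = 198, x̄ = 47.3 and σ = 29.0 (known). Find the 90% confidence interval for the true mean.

CI = x̄ ± z*(σ/√n) = 47.3 ± 1.645(29.0/√198) = 47.3 ± 3.39 = (43.91, 50.69)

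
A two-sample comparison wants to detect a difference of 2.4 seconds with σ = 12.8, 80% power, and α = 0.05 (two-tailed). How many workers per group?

n per group = 2(z_α/2 + z_β)²σ²/d² = 2×(1.96 + 0.84)²×12.8²/2.4² = 446.01 → n = 447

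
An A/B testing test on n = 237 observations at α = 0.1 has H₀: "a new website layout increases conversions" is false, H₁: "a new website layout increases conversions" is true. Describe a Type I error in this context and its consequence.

Type I error: rejecting H₀ when it is true — concluding that a new website layout increases conversions when in fact it is not. Consequence: rolling out a layout that doesn't actually help — wasted engineering effort.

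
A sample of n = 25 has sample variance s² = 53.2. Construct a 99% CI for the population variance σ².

df = 24. χ²_{0.005} = 45.559, χ²_{0.995} = 9.886. CI for σ² = ((n-1)s²/χ²_{α/2}, (n-1)s²/χ²_{1-α/2}) = (24·53.2/45.559, 24·53.2/9.886) = (28.03, 129.15)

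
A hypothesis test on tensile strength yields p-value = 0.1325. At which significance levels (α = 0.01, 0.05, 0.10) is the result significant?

p = 0.1325. Not significant at any of the given levels.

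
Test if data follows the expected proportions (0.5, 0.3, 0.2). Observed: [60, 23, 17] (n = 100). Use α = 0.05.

Expected: [50.0, 30.0, 20.0]. χ² = 4.083. df = 2, critical = 5.991. Fail to reject H₀.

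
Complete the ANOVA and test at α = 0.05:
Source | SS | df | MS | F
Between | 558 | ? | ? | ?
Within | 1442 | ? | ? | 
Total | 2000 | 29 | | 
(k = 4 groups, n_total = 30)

df_between = 3, df_within = 26. MS_between = 186.0, MS_within = 55.46. F = 3.354, F_crit ≈ 2.975. Reject H₀.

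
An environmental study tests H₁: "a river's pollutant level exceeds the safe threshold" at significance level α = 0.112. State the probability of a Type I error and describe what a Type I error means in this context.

P(Type I error) = α = 0.112. A Type I error is rejecting H₀ when H₀ is actually true (false positive) — here, concluding that a river's pollutant level exceeds the safe threshold when in fact this is not the case. Consequence: shutting down a compliant factory unnecessarily.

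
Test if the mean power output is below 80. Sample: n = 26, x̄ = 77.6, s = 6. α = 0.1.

t = (77.6 - 80)/(6/√26) = -2.04, df = 25. Critical t = -1.316. Reject H₀.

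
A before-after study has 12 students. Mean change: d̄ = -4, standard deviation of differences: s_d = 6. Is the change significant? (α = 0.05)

t = d̄/(s_d/√n) = -4/(6/√12) = -2.309. df = 11, critical t = ±2.201. Reject H₀.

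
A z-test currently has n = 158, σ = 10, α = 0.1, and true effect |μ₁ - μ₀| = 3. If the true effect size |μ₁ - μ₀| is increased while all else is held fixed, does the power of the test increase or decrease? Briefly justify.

Power increases: a larger true effect increases the non-centrality λ = |μ₁ - μ₀|/(σ/√n).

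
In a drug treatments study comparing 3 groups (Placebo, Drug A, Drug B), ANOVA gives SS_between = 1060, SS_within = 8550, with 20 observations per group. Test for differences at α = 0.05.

df_between = 2, df_within = 57. F = MS_between/MS_within = 530.0/150.0 = 3.533. F_crit ≈ 3.159. Reject H₀. At least one mean differs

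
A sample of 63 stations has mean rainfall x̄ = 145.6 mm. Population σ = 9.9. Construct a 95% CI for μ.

CI = x̄ ± z*(σ/√n) = 145.6 ± 1.96(9.9/√63) = 145.6 ± 2.44 = (143.16, 148.04)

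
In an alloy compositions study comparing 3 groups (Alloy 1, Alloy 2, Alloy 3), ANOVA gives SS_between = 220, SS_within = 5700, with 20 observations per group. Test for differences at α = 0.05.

df_between = 2, df_within = 57. F = MS_between/MS_within = 110.0/100.0 = 1.1. F_crit ≈ 3.159. Fail to reject H₀.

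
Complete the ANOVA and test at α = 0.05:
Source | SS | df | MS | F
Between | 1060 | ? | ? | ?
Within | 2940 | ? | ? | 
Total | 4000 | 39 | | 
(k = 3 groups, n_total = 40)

df_between = 2, df_within = 37. MS_between = 530.0, MS_within = 79.46. F = 6.67, F_crit ≈ 3.252. Reject H₀.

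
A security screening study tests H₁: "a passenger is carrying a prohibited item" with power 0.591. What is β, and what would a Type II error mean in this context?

β = 1 - power = 1 - 0.591 = 0.409. A Type II error is failing to reject H₀ when H₀ is false (false negative) — here, failing to conclude that a passenger is carrying a prohibited item when in fact it is true. Consequence: letting a prohibited item through — security breach.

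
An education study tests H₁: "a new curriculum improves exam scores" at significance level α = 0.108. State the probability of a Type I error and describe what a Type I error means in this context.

P(Type I error) = α = 0.108. A Type I error is rejecting H₀ when H₀ is actually true (false positive) — here, concluding that a new curriculum improves exam scores when in fact this is not the case. Consequence: adopting a curriculum that gives no real benefit — disruption for nothing.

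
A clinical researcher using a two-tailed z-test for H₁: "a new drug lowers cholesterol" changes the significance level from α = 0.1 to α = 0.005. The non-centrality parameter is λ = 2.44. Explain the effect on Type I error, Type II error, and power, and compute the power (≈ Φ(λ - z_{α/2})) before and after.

Decreasing α from 0.1 to 0.005:
• Type I error rate decreases (α is the Type I rate by definition).
• Critical value moves from z_{α/2} = 1.645 to 2.807, so power = Φ(λ - z_{α/2}) goes from Φ(2.44 - 1.645) = 0.787 to Φ(2.44 - 2.807) = 0.357.
• Type II error rate β = 1 - power therefore increases (0.213 → 0.643).
Appropriate when false positives are costly — here, approving an ineffective drug — patients take a useless medication and may skip effective alternatives.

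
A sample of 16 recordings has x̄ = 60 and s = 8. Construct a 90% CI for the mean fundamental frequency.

CI = x̄ ± t*(s/√n) = 60 ± 1.753(8/√16) = (56.49, 63.51)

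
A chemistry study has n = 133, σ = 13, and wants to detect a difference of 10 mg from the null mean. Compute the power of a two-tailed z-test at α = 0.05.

SE = σ/√n = 13/√133 = 1.127. Non-centrality λ = d/SE = 10/1.127 = 8.871. Power ≈ Φ(λ - z_{α/2}) = Φ(8.871 - 1.96) = Φ(6.911) = 1.0.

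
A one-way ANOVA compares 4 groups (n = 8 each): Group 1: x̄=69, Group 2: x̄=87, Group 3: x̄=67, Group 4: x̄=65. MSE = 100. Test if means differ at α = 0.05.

Grand mean = 72.0. SS_between = 2464.0, MS_between = 821.33. F = 8.213, F_crit ≈ 2.947. Reject H₀.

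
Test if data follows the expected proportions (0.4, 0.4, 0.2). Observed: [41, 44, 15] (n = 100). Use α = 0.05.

Expected: [40.0, 40.0, 20.0]. χ² = 1.675. df = 2, critical = 5.991. Fail to reject H₀.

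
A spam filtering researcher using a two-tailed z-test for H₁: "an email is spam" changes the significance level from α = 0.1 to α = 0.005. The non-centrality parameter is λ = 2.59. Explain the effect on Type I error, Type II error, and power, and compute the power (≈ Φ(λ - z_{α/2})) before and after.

Decreasing α from 0.1 to 0.005:
• Type I error rate decreases (α is the Type I rate by definition).
• Critical value moves from z_{α/2} = 1.645 to 2.807, so power = Φ(λ - z_{α/2}) goes from Φ(2.59 - 1.645) = 0.828 to Φ(2.59 - 2.807) = 0.414.
• Type II error rate β = 1 - power therefore increases (0.172 → 0.586).
Appropriate when false positives are costly — here, a legitimate email is sent to the spam folder and the user misses it.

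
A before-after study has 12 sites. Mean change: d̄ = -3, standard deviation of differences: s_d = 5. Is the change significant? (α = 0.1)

t = d̄/(s_d/√n) = -3/(5/√12) = -2.078. df = 11, critical t = ±1.796. Reject H₀.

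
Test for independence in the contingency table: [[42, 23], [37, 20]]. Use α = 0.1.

χ² = 0.001. df = 1, critical = 2.706. Fail to reject H₀. No evidence of dependence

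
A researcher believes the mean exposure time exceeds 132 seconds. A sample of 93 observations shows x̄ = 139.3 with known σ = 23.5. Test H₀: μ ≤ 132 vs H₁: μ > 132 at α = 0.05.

z = 2.996. Critical value: 1.645. Reject H₀.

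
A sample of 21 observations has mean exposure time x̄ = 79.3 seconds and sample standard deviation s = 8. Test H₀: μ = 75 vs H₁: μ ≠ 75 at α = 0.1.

t = (x̄ - μ₀)/(s/√n) = (79.3 - 75)/(8/√21) = 2.463. df = 20, critical t = ±1.725. Reject H₀.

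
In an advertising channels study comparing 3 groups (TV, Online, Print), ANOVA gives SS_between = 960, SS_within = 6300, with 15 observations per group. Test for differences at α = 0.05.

df_between = 2, df_within = 42. F = MS_between/MS_within = 480.0/150.0 = 3.2. F_crit ≈ 3.22. Fail to reject H₀.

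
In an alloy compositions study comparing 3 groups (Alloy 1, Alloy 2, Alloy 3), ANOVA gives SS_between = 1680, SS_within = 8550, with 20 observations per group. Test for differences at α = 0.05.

df_between = 2, df_within = 57. F = MS_between/MS_within = 840.0/150.0 = 5.6. F_crit ≈ 3.159. Reject H₀. At least one mean differs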